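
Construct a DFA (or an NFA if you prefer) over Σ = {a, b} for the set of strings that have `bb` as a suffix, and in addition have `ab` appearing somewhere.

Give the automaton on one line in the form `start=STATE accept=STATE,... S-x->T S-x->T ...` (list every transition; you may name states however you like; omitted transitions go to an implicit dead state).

start=s0 accept=s3 s0-a->s1 s0-b->s0 s1-a->s1 s1-b->s2 s2-a->s1 s2-b->s3 s3-a->s1 s3-b->s3

Run two small machines in parallel and take their product. The first has 3 states tracking how much of the suffix `bb` has currently been matched; the second has 3 states tracking whether and how much of `ab` has been seen. A product state is a pair (one from each), accepting exactly when both do. Equivalent product states are then merged.
4 states suffice.
        a   b  
>  s0   s1  s0 
   s1   s1  s2 
   s2   s1  s3 
 * s3   s1  s3 
(> = start, * = accepting)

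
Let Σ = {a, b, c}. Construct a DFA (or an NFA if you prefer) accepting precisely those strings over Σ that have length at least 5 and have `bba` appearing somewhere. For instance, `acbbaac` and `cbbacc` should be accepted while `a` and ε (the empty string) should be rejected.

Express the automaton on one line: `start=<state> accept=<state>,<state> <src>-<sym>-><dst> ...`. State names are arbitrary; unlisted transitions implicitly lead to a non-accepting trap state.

start=q0 accept=q17,q21 q0-a->q1 q0-b->q2 q0-c->q1 q1-a->q3 q1-b->q4 q1-c->q3 q2-a->q3 q2-b->q5 q2-c->q3 q3-a->q6 q3-b->q7 q3-c->q6 q4-a->q6 q4-b->q8 q4-c->q6 q5-a->q9 q5-b->q8 q5-c->q6 q6-a->q10 q6-b->q11 q6-c->q10 q7-a->q10 q7-b->q12 q7-c->q10 q8-a->q13 q8-b->q12 q8-c->q10 q9-a->q13 q9-b->q13 q9-c->q13 q10-a->q14 q10-b->q15 q10-c->q14 q11-a->q14 q11-b->q16 q11-c->q14 q12-a->q17 q12-b->q16 q12-c->q14 q13-a->q17 q13-b->q17 q13-c->q17 q14-a->q18 q14-b->q19 q14-c->q18 q15-a->q18 q15-b->q20 q15-c->q18 q16-a->q21 q16-b->q20 q16-c->q18 q17-a->q21 q17-b->q21 q17-c->q21 q18-a->q18 q18-b->q19 q18-c->q18 q19-a->q18 q19-b->q20 q19-c->q18 q20-a->q21 q20-b->q20 q20-c->q18 q21-a->q21 q21-b->q21 q21-c->q21

Run two small machines in parallel and take their product. The first has 7 states tracking the input length, saturating at 6; the second has 4 states tracking whether and how much of `bba` has been seen. A product state is a pair (one from each), accepting exactly when both do.
A 22-state machine:
          a    b    c  
>  q0     q1   q2   q1 
   q1     q3   q4   q3 
   q2     q3   q5   q3 
   q3     q6   q7   q6 
   q4     q6   q8   q6 
   q5     q9   q8   q6 
   q6    q10  q11  q10 
   q7    q10  q12  q10 
   q8    q13  q12  q10 
   q9    q13  q13  q13 
   q10   q14  q15  q14 
   q11   q14  q16  q14 
   q12   q17  q16  q14 
   q13   q17  q17  q17 
   q14   q18  q19  q18 
   q15   q18  q20  q18 
   q16   q21  q20  q18 
 * q17   q21  q21  q21 
   q18   q18  q19  q18 
   q19   q18  q20  q18 
   q20   q21  q20  q18 
 * q21   q21  q21  q21 
(> = start, * = accepting)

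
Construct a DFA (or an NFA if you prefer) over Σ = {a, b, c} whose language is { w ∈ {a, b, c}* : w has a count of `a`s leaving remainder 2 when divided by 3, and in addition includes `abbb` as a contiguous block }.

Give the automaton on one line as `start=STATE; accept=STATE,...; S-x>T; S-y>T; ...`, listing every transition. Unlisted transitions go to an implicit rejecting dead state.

Build one automaton per condition and run them in lockstep. One (3 states) tracks the count of `a`s modulo 3; the other (5 states) tracks whether and how much of `abbb` has been seen. Each combined state is a pair, one component from each; accept when both components accept.
With 15 states:
          a    b    c  
>  S0     S1   S0   S0 
   S1     S2   S3   S4 
   S2     S5   S6   S7 
   S3     S2   S8   S4 
   S4     S2   S4   S4 
   S5     S1   S9   S0 
   S6     S5  S10   S7 
   S7     S5   S7   S7 
   S8     S2  S11   S4 
   S9     S1  S12   S0 
   S10    S5  S13   S7 
   S11   S13  S11  S11 
   S12    S1  S14   S0 
 * S13   S14  S13  S13 
   S14   S11  S14  S14 
(> = start, * = accepting)

start=S0; accept=S13; S0-a>S1; S0-b>S0; S0-c>S0; S1-a>S2; S1-b>S3; S1-c>S4; S2-a>S5; S2-b>S6; S2-c>S7; S3-a>S2; S3-b>S8; S3-c>S4; S4-a>S2; S4-b>S4; S4-c>S4; S5-a>S1; S5-b>S9; S5-c>S0; S6-a>S5; S6-b>S10; S6-c>S7; S7-a>S5; S7-b>S7; S7-c>S7; S8-a>S2; S8-b>S11; S8-c>S4; S9-a>S1; S9-b>S12; S9-c>S0; S10-a>S5; S10-b>S13; S10-c>S7; S11-a>S13; S11-b>S11; S11-c>S11; S12-a>S1; S12-b>S14; S12-c>S0; S13-a>S14; S13-b>S13; S13-c>S13; S14-a>S11; S14-b>S14; S14-c>S14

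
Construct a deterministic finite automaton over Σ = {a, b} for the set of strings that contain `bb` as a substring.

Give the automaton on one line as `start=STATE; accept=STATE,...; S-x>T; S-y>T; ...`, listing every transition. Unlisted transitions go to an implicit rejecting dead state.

start=q0; accept=q2; q0-a>q0; q0-b>q1; q1-a>q0; q1-b>q2; q2-a>q2; q2-b>q2

Track how much of `bb` has been matched so far: state q0 is no progress, q2 is the absorbing accept state reached once `bb` has occurred. Intermediate states record partial matches; on a mismatch, fall back to the longest reusable overlap.
        a   b  
>  q0   q0  q1 
   q1   q0  q2 
 * q2   q2  q2 
(> = start, * = accepting)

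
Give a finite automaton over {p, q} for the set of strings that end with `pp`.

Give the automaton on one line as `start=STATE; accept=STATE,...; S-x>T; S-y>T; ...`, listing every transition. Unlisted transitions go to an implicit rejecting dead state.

start=S0; accept=S2; S0-p>S1; S0-q>S0; S1-p>S2; S1-q>S0; S2-p>S2; S2-q>S0

Let each state record the length of the longest suffix of the input read so far that is also a prefix of `pp`. S1 means the last symbol is `p`; S2 means the last 2 symbols are `pp`. Accept only at S2, where the string currently ends in `pp`.
        p   q  
>  S0   S1  S0 
   S1   S2  S0 
 * S2   S2  S0 
(> = start, * = accepting)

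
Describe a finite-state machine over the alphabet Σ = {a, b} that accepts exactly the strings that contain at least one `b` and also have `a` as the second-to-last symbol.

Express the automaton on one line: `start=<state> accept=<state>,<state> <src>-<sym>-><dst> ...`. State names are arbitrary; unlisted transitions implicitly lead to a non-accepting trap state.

start=q0 accept=q3,q5 q0-a->q1 q0-b->q2 q1-a->q1 q1-b->q3 q2-a->q4 q2-b->q2 q3-a->q4 q3-b->q2 q4-a->q5 q4-b->q3 q5-a->q5 q5-b->q3

Run two small machines in parallel and take their product. The first has 3 states tracking the count of `b`s, saturating at 2; the second has 7 states tracking the last 2 symbols read. A product state is a pair (one from each), accepting exactly when both do. After merging equivalent states the machine shrinks.
        a   b  
>  q0   q1  q2 
   q1   q1  q3 
   q2   q4  q2 
 * q3   q4  q2 
   q4   q5  q3 
 * q5   q5  q3 
(> = start, * = accepting)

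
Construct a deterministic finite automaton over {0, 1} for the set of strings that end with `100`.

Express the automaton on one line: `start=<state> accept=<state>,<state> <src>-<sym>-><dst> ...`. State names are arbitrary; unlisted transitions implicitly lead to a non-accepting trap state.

Remember how much of `100` the current input suffix matches. State S0 means no match yet; S1 means the last symbol is `1`; S2 means the last 2 symbols are `10`; S3 means the last 3 symbols are `100`. Only S3 accepts. On a mismatch, fall back to the longest proper suffix that is still a prefix of `100`.
With 4 states:
        0   1  
>  S0   S0  S1 
   S1   S2  S1 
   S2   S3  S1 
 * S3   S0  S1 
(> = start, * = accepting)

start=S0 accept=S3 S0-0->S0 S0-1->S1 S1-0->S2 S1-1->S1 S2-0->S3 S2-1->S1 S3-0->S0 S3-1->S1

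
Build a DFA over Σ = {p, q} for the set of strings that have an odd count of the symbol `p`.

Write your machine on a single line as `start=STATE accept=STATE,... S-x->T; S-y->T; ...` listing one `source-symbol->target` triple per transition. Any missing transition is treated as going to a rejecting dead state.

The only thing that matters is how many `p`s have appeared, reduced mod 2. Use one state per residue: A for 0, …, B for 1. Reading `p` moves to the next residue; anything else stays put. B is accepting.
2 states suffice.
       p  q 
>  A   B  A 
 * B   A  B 
(> = start, * = accepting)

start=A; accept=B; A-p->B; A-q->A; B-p->A; B-q->B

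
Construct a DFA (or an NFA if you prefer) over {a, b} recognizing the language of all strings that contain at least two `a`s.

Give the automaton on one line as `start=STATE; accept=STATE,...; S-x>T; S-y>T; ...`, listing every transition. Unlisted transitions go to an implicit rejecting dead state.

start=s0; accept=s2,s3; s0-a>s1; s0-b>s0; s1-a>s2; s1-b>s1; s2-a>s3; s2-b>s2; s3-a>s3; s3-b>s3

Count `a`s, saturating at 3: states s0 through s2 mean 0 through 2 `a`s seen; s3 means more than 2. Each `a` increments (capped at s3); other symbols loop. Accept from {s2, s3}.
With 4 states:
        a   b  
>  s0   s1  s0 
   s1   s2  s1 
 * s2   s3  s2 
 * s3   s3  s3 
(> = start, * = accepting)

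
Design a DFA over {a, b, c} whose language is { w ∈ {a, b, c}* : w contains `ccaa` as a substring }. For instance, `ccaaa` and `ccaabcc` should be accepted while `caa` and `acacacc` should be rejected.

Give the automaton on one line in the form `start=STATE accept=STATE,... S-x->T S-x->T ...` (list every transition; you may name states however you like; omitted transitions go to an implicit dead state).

States q0..q3 record the length of the longest prefix of `ccaa` that matches the current input suffix. Reaching q4 means `ccaa` has been seen, and we stay there forever. Accept from q4.
5 states suffice.
        a   b   c  
>  q0   q0  q0  q1 
   q1   q0  q0  q2 
   q2   q3  q0  q2 
   q3   q4  q0  q1 
 * q4   q4  q4  q4 
(> = start, * = accepting)

start=q0 accept=q4 q0-a->q0 q0-b->q0 q0-c->q1 q1-a->q0 q1-b->q0 q1-c->q2 q2-a->q3 q2-b->q0 q2-c->q2 q3-a->q4 q3-b->q0 q3-c->q1 q4-a->q4 q4-b->q4 q4-c->q4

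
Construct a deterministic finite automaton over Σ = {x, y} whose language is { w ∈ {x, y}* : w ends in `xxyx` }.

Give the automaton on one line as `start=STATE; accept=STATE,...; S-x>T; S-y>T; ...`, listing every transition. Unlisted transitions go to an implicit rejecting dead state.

start=S0; accept=S4; S0-x>S1; S0-y>S0; S1-x>S2; S1-y>S0; S2-x>S2; S2-y>S3; S3-x>S4; S3-y>S0; S4-x>S2; S4-y>S0

Remember how much of `xxyx` the current input suffix matches. State S0 means no match yet; S1 means the last symbol is `x`; S2 means the last 2 symbols are `xx`; S3 means the last 3 symbols are `xxy`; S4 means the last 4 symbols are `xxyx`. Only S4 accepts. On a mismatch, fall back to the longest proper suffix that is still a prefix of `xxyx`.
A 5-state machine:
        x   y  
>  S0   S1  S0 
   S1   S2  S0 
   S2   S2  S3 
   S3   S4  S0 
 * S4   S2  S0 
(> = start, * = accepting)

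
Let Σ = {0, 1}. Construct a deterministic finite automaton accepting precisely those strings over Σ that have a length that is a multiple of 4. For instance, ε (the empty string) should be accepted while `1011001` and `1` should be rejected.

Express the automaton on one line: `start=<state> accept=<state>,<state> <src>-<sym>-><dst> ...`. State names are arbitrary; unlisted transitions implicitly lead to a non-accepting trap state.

start=q0 accept=q0 q0-0->q1 q0-1->q1 q1-0->q2 q1-1->q2 q2-0->q3 q2-1->q3 q3-0->q0 q3-1->q0

Count input length modulo 4: every symbol advances one step around the cycle q0 → q1 → q2 → q3 → q0. Accept at q0.
A 4-state machine:
        0   1  
>* q0   q1  q1 
   q1   q2  q2 
   q2   q3  q3 
   q3   q0  q0 
(> = start, * = accepting)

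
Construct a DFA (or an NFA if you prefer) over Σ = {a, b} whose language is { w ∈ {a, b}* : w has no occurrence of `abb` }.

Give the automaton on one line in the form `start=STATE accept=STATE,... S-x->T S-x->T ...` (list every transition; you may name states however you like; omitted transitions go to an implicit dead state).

start=S0 accept=S0,S1,S2 S0-a->S1 S0-b->S0 S1-a->S1 S1-b->S2 S2-a->S1 S2-b->S3 S3-a->S3 S3-b->S3

Track partial matches of the forbidden pattern `abb`. State S3 is a dead state reached once `abb` has occurred; every other state accepts. S0 means no part of `abb` is currently matched.
        a   b  
>* S0   S1  S0 
 * S1   S1  S2 
 * S2   S1  S3 
   S3   S3  S3 
(> = start, * = accepting)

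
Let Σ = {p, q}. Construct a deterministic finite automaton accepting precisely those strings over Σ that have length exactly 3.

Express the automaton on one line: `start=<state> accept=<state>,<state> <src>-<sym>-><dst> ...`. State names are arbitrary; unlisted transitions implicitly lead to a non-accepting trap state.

start=S0 accept=S3 S0-p->S1 S0-q->S1 S1-p->S2 S1-q->S2 S2-p->S3 S2-q->S3 S3-p->S4 S3-q->S4 S4-p->S4 S4-q->S4

We only need to distinguish lengths 0, 1, …, 3, and '>3'. Chain S0 → S1 → S2 → S3 → S4 on every symbol, with S4 looping. Accepting states: {S3}.
With 5 states:
        p   q  
>  S0   S1  S1 
   S1   S2  S2 
   S2   S3  S3 
 * S3   S4  S4 
   S4   S4  S4 
(> = start, * = accepting)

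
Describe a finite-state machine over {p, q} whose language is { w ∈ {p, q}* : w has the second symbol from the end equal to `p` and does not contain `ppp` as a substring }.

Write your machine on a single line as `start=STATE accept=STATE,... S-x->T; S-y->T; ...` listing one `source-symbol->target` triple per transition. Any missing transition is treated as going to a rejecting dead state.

start=S0; accept=S2,S3; S0-p->S1; S0-q->S0; S1-p->S2; S1-q->S3; S2-p->S4; S2-q->S3; S3-p->S1; S3-q->S0; S4-p->S4; S4-q->S4

Run two small machines in parallel and take their product. One (7 states) tracks the last 2 symbols read; the other (4 states) tracks partial matches of the forbidden pattern `ppp`. Each combined state is a pair, one component from each; accept when both components accept. Equivalent product states are then merged.
        p   q  
>  S0   S1  S0 
   S1   S2  S3 
 * S2   S4  S3 
 * S3   S1  S0 
   S4   S4  S4 
(> = start, * = accepting)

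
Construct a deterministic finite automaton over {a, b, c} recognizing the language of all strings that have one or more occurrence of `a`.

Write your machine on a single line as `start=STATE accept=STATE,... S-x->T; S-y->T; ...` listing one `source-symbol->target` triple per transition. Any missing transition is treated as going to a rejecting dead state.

start=S0; accept=S1,S2; S0-a->S1; S0-b->S0; S0-c->S0; S1-a->S2; S1-b->S1; S1-c->S1; S2-a->S2; S2-b->S2; S2-c->S2

Count `a`s, saturating at 2: state S0 means no `a` yet, S1 means one `a` seen, S2 means more than one. Each `a` increments (capped at S2); other symbols loop. Accept from {S1, S2}.
With 3 states:
        a   b   c  
>  S0   S1  S0  S0 
 * S1   S2  S1  S1 
 * S2   S2  S2  S2 
(> = start, * = accepting)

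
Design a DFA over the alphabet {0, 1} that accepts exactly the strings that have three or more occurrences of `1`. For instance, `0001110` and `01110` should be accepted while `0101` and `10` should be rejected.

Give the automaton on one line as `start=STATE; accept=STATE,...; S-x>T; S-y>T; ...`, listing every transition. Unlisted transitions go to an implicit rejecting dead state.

Count `1`s, saturating at 4: states s0 through s3 mean 0 through 3 `1`s seen; s4 means more than 3. Each `1` increments (capped at s4); other symbols loop. Accept from {s3, s4}.
A 5-state machine:
        0   1  
>  s0   s0  s1 
   s1   s1  s2 
   s2   s2  s3 
 * s3   s3  s4 
 * s4   s4  s4 
(> = start, * = accepting)

start=s0; accept=s3,s4; s0-0>s0; s0-1>s1; s1-0>s1; s1-1>s2; s2-0>s2; s2-1>s3; s3-0>s3; s3-1>s4; s4-0>s4; s4-1>s4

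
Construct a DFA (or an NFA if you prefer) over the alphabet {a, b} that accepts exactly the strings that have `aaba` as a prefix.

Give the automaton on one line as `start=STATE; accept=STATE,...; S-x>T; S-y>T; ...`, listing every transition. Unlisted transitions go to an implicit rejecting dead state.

start=S0; accept=S4; S0-a>S1; S0-b>S5; S1-a>S2; S1-b>S5; S2-a>S5; S2-b>S3; S3-a>S4; S3-b>S5; S4-a>S4; S4-b>S4; S5-a>S5; S5-b>S5

Check the first 4 symbols one by one: S0 through S3 record how many have matched `aaba` so far; any wrong symbol goes to the dead state S5. After all 4 match we enter the accepting sink S4.
        a   b  
>  S0   S1  S5 
   S1   S2  S5 
   S2   S5  S3 
   S3   S4  S5 
 * S4   S4  S4 
   S5   S5  S5 
(> = start, * = accepting)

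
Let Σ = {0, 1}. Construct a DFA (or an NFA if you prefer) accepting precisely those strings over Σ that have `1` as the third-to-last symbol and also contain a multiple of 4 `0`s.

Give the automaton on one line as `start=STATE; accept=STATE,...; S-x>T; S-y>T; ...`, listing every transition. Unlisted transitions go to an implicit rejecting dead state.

Run two small machines in parallel and take their product. The first has 15 states tracking the last 3 symbols read; the second has 4 states tracking the count of `0`s modulo 4. A product state is a pair (one from each), accepting exactly when both do. Equivalent product states are then merged.
A 15-state machine:
          0    1  
>  q0     q1   q2 
   q1     q3   q1 
   q2     q1   q4 
   q3     q5   q6 
   q4     q1   q7 
   q5     q0   q8 
   q6     q9   q6 
 * q7     q1   q7 
   q8    q10  q11 
   q9    q12   q8 
   q10    q1  q13 
   q11   q14  q11 
 * q12    q1   q2 
 * q13    q1   q4 
 * q14    q1  q13 
(> = start, * = accepting)

start=q0; accept=q7,q12,q13,q14; q0-0>q1; q0-1>q2; q1-0>q3; q1-1>q1; q2-0>q1; q2-1>q4; q3-0>q5; q3-1>q6; q4-0>q1; q4-1>q7; q5-0>q0; q5-1>q8; q6-0>q9; q6-1>q6; q7-0>q1; q7-1>q7; q8-0>q10; q8-1>q11; q9-0>q12; q9-1>q8; q10-0>q1; q10-1>q13; q11-0>q14; q11-1>q11; q12-0>q1; q12-1>q2; q13-0>q1; q13-1>q4; q14-0>q1; q14-1>q13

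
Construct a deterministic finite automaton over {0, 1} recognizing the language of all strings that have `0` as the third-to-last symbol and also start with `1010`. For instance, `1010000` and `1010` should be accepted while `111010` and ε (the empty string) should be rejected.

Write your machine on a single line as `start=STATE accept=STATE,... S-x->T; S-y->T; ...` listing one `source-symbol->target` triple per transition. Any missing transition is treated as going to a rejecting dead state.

start=S0; accept=S16,S19,S20,S21; S0-0->S1; S0-1->S2; S1-0->S3; S1-1->S4; S2-0->S5; S2-1->S6; S3-0->S7; S3-1->S8; S4-0->S9; S4-1->S10; S5-0->S11; S5-1->S12; S6-0->S13; S6-1->S14; S7-0->S7; S7-1->S8; S8-0->S9; S8-1->S10; S9-0->S11; S9-1->S15; S10-0->S13; S10-1->S14; S11-0->S7; S11-1->S8; S12-0->S16; S12-1->S10; S13-0->S11; S13-1->S15; S14-0->S13; S14-1->S14; S15-0->S9; S15-1->S10; S16-0->S17; S16-1->S18; S17-0->S19; S17-1->S20; S18-0->S16; S18-1->S21; S19-0->S19; S19-1->S20; S20-0->S16; S20-1->S21; S21-0->S22; S21-1->S23; S22-0->S17; S22-1->S18; S23-0->S22; S23-1->S23

Run two small machines in parallel and take their product. The first has 15 states tracking the last 3 symbols read; the second has 6 states tracking whether the input so far still matches the prefix `1010`. A product state is a pair (one from each), accepting exactly when both do.
With 24 states:
          0    1  
>  S0     S1   S2 
   S1     S3   S4 
   S2     S5   S6 
   S3     S7   S8 
   S4     S9  S10 
   S5    S11  S12 
   S6    S13  S14 
   S7     S7   S8 
   S8     S9  S10 
   S9    S11  S15 
   S10   S13  S14 
   S11    S7   S8 
   S12   S16  S10 
   S13   S11  S15 
   S14   S13  S14 
   S15    S9  S10 
 * S16   S17  S18 
   S17   S19  S20 
   S18   S16  S21 
 * S19   S19  S20 
 * S20   S16  S21 
 * S21   S22  S23 
   S22   S17  S18 
   S23   S22  S23 
(> = start, * = accepting)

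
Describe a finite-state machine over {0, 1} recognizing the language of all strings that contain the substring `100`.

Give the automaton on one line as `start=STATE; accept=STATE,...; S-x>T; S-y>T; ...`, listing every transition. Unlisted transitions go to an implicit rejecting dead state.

Track how much of `100` has been matched so far: state A is no progress, D is the absorbing accept state reached once `100` has occurred. Intermediate states record partial matches; on a mismatch, fall back to the longest reusable overlap.
A 4-state machine:
       0  1 
>  A   A  B 
   B   C  B 
   C   D  B 
 * D   D  D 
(> = start, * = accepting)

start=A; accept=D; A-0>A; A-1>B; B-0>C; B-1>B; C-0>D; C-1>B; D-0>D; D-1>D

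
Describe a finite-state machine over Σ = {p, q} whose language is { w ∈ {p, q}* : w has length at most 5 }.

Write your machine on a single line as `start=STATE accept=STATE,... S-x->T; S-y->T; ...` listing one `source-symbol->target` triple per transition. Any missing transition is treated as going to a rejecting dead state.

start=s0; accept=s0,s1,s2,s3,s4,s5; s0-p->s1; s0-q->s1; s1-p->s2; s1-q->s2; s2-p->s3; s2-q->s3; s3-p->s4; s3-q->s4; s4-p->s5; s4-q->s5; s5-p->s6; s5-q->s6; s6-p->s6; s6-q->s6

We only need to distinguish lengths 0, 1, …, 5, and '>5'. Chain s0 → s1 → s2 → s3 → s4 → s5 → s6 on every symbol, with s6 looping. Accepting states: {s0, s1, s2, s3, s4, s5}.
7 states suffice.
        p   q  
>* s0   s1  s1 
 * s1   s2  s2 
 * s2   s3  s3 
 * s3   s4  s4 
 * s4   s5  s5 
 * s5   s6  s6 
   s6   s6  s6 
(> = start, * = accepting)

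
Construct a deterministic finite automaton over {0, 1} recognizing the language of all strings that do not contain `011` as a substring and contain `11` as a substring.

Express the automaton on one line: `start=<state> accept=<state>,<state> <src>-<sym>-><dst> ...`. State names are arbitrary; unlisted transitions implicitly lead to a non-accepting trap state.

start=s0 accept=s3,s4,s5 s0-0->s1 s0-1->s2 s1-0->s1 s1-1->s1 s2-0->s1 s2-1->s3 s3-0->s4 s3-1->s3 s4-0->s4 s4-1->s5 s5-0->s4 s5-1->s1

Run two small machines in parallel and take their product. One (4 states) tracks partial matches of the forbidden pattern `011`; the other (3 states) tracks whether and how much of `11` has been seen. Each combined state is a pair, one component from each; accept when both components accept. After merging equivalent states the machine shrinks.
With 6 states:
        0   1  
>  s0   s1  s2 
   s1   s1  s1 
   s2   s1  s3 
 * s3   s4  s3 
 * s4   s4  s5 
 * s5   s4  s1 
(> = start, * = accepting)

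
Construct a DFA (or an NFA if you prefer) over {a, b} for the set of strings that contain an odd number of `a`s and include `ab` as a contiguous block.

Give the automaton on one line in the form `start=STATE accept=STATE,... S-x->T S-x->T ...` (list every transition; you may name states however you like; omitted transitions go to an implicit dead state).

Run two small machines in parallel and take their product. One (2 states) tracks the count of `a`s modulo 2; the other (3 states) tracks whether and how much of `ab` has been seen. Each combined state is a pair, one component from each; accept when both components accept.
        a   b  
>  S0   S1  S0 
   S1   S2  S3 
   S2   S1  S4 
 * S3   S4  S3 
   S4   S3  S4 
(> = start, * = accepting)

start=S0 accept=S3 S0-a->S1 S0-b->S0 S1-a->S2 S1-b->S3 S2-a->S1 S2-b->S4 S3-a->S4 S3-b->S3 S4-a->S3 S4-b->S4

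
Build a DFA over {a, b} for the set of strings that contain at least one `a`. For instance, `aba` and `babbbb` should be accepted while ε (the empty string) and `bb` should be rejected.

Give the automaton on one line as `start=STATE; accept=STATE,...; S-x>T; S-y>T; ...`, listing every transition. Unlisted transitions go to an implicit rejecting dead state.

start=s0; accept=s1,s2; s0-a>s1; s0-b>s0; s1-a>s2; s1-b>s1; s2-a>s2; s2-b>s2

Count `a`s, saturating at 2: state s0 means no `a` yet, s1 means one `a` seen, s2 means more than one. Each `a` increments (capped at s2); other symbols loop. Accept from {s1, s2}.
        a   b  
>  s0   s1  s0 
 * s1   s2  s1 
 * s2   s2  s2 
(> = start, * = accepting)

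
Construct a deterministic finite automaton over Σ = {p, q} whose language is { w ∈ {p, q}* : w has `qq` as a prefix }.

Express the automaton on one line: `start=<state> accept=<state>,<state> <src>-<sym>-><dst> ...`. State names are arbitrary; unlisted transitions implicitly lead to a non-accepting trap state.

Check the first 2 symbols one by one: S0 through S1 record how many have matched `qq` so far; any wrong symbol goes to the dead state S3. After all 2 match we enter the accepting sink S2.
With 4 states:
        p   q  
>  S0   S3  S1 
   S1   S3  S2 
 * S2   S2  S2 
   S3   S3  S3 
(> = start, * = accepting)

start=S0 accept=S2 S0-p->S3 S0-q->S1 S1-p->S3 S1-q->S2 S2-p->S2 S2-q->S2 S3-p->S3 S3-q->S3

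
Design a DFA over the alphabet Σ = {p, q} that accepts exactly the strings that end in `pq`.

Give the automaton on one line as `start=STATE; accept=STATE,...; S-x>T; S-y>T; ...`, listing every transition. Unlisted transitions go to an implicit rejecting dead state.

Remember how much of `pq` the current input suffix matches. State A means no match yet; B means the last symbol is `p`; C means the last 2 symbols are `pq`. Only C accepts. On a mismatch, fall back to the longest proper suffix that is still a prefix of `pq`.
3 states suffice.
       p  q 
>  A   B  A 
   B   B  C 
 * C   B  A 
(> = start, * = accepting)

start=A; accept=C; A-p>B; A-q>A; B-p>B; B-q>C; C-p>B; C-q>A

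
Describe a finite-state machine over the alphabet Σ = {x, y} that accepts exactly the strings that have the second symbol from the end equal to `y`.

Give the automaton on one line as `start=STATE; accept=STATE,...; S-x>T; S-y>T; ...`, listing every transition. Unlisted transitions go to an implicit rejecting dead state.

start=A; accept=F,G; A-x>B; A-y>C; B-x>D; B-y>E; C-x>F; C-y>G; D-x>D; D-y>E; E-x>F; E-y>G; F-x>D; F-y>E; G-x>F; G-y>G

Because acceptance depends on a position counted from the end, the machine has to buffer the most recent 2 symbols. Make each state the string of the last up-to-2 symbols read; on input `x` shift the window left and append `x`. Accept when the buffered window has length 2 and begins with `y`.
       x  y 
>  A   B  C 
   B   D  E 
   C   F  G 
   D   D  E 
   E   F  G 
 * F   D  E 
 * G   F  G 
(> = start, * = accepting)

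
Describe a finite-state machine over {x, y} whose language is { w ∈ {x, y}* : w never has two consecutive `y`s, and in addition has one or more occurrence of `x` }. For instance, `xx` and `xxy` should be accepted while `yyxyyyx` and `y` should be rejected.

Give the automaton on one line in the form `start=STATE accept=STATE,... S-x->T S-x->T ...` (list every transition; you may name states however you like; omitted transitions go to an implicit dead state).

start=A accept=B,D,E,G A-x->B A-y->C B-x->D B-y->E C-x->B C-y->F D-x->D D-y->G E-x->D E-y->H F-x->H F-y->F G-x->D G-y->I H-x->I H-y->H I-x->I I-y->I

Build one automaton per condition and run them in lockstep. The first has 3 states tracking partial matches of the forbidden pattern `yy`; the second has 3 states tracking the count of `x`s, saturating at 2. A product state is a pair (one from each), accepting exactly when both do.
       x  y 
>  A   B  C 
 * B   D  E 
   C   B  F 
 * D   D  G 
 * E   D  H 
   F   H  F 
 * G   D  I 
   H   I  H 
   I   I  I 
(> = start, * = accepting)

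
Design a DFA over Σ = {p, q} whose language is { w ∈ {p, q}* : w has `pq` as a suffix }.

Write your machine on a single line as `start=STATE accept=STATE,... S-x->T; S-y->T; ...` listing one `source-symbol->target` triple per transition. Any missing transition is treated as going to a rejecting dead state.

start=A; accept=C; A-p->B; A-q->A; B-p->B; B-q->C; C-p->B; C-q->A

Remember how much of `pq` the current input suffix matches. State A means no match yet; B means the last symbol is `p`; C means the last 2 symbols are `pq`. Only C accepts. On a mismatch, fall back to the longest proper suffix that is still a prefix of `pq`.
3 states suffice.
       p  q 
>  A   B  A 
   B   B  C 
 * C   B  A 
(> = start, * = accepting)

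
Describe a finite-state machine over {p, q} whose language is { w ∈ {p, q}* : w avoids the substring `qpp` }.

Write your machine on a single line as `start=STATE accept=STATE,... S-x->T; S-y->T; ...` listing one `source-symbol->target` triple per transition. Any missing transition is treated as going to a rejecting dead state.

This is the complement of 'contains `qpp`'. Use the same substring-matching states — s0 through s3 holding how much of `qpp` has just been matched — but flip the accepting set: everything except the trap s3 accepts.
A 4-state machine:
        p   q  
>* s0   s0  s1 
 * s1   s2  s1 
 * s2   s3  s1 
   s3   s3  s3 
(> = start, * = accepting)

start=s0; accept=s0,s1,s2; s0-p->s0; s0-q->s1; s1-p->s2; s1-q->s1; s2-p->s3; s2-q->s1; s3-p->s3; s3-q->s3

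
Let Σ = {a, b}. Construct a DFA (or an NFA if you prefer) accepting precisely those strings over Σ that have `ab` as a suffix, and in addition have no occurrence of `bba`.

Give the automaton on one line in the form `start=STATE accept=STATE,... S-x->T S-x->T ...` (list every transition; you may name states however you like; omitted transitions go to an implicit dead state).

start=q0 accept=q3 q0-a->q1 q0-b->q2 q1-a->q1 q1-b->q3 q2-a->q1 q2-b->q4 q3-a->q1 q3-b->q4 q4-a->q4 q4-b->q4

Handle the two conditions separately and then intersect. One (3 states) tracks how much of the suffix `ab` has currently been matched; the other (4 states) tracks partial matches of the forbidden pattern `bba`. Each combined state is a pair, one component from each; accept when both components accept. Equivalent product states are then merged.
        a   b  
>  q0   q1  q2 
   q1   q1  q3 
   q2   q1  q4 
 * q3   q1  q4 
   q4   q4  q4 
(> = start, * = accepting)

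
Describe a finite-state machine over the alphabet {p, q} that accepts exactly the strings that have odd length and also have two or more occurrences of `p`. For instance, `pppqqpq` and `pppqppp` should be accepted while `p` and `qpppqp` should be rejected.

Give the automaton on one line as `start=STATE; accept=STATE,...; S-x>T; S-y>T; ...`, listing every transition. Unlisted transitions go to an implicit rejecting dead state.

Build one automaton per condition and run them in lockstep. The first has 2 states tracking the input length modulo 2; the second has 4 states tracking the count of `p`s, saturating at 3. A product state is a pair (one from each), accepting exactly when both do. Minimizing collapses redundant product states.
A 6-state machine:
        p   q  
>  s0   s1  s2 
   s1   s3  s4 
   s2   s4  s0 
   s3   s5  s5 
   s4   s5  s1 
 * s5   s3  s3 
(> = start, * = accepting)

start=s0; accept=s5; s0-p>s1; s0-q>s2; s1-p>s3; s1-q>s4; s2-p>s4; s2-q>s0; s3-p>s5; s3-q>s5; s4-p>s5; s4-q>s1; s5-p>s3; s5-q>s3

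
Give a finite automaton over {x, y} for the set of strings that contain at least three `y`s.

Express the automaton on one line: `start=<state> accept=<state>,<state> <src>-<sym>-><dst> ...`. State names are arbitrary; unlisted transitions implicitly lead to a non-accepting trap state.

start=s0 accept=s3,s4 s0-x->s0 s0-y->s1 s1-x->s1 s1-y->s2 s2-x->s2 s2-y->s3 s3-x->s3 s3-y->s4 s4-x->s4 s4-y->s4

Only the number of `y`s matters, and only up to 4. Make a chain s0 → s1 → s2 → s3 → s4 advanced by each `y` (with s4 absorbing); every other symbol self-loops. The accepting set is {s3, s4}.
With 5 states:
        x   y  
>  s0   s0  s1 
   s1   s1  s2 
   s2   s2  s3 
 * s3   s3  s4 
 * s4   s4  s4 
(> = start, * = accepting)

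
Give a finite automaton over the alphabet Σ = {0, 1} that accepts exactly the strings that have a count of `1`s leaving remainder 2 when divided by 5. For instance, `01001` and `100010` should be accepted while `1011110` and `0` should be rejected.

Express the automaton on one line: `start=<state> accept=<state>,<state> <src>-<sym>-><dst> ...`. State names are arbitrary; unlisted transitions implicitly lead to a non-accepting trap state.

start=A accept=C A-0->A A-1->B B-0->B B-1->C C-0->C C-1->D D-0->D D-1->E E-0->E E-1->A

Keep the running count of `1`s modulo 5: each `1` advances along the cycle A → B → C → D → E → A while other symbols loop. Accept at C.
5 states suffice.
       0  1 
>  A   A  B 
   B   B  C 
 * C   C  D 
   D   D  E 
   E   E  A 
(> = start, * = accepting)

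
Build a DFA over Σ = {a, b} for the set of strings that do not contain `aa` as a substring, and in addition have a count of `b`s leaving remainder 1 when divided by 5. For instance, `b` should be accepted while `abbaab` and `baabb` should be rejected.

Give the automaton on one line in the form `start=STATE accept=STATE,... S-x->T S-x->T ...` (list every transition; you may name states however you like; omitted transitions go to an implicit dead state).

start=s0 accept=s2,s4 s0-a->s1 s0-b->s2 s1-a->s3 s1-b->s2 s2-a->s4 s2-b->s5 s3-a->s3 s3-b->s3 s4-a->s3 s4-b->s5 s5-a->s6 s5-b->s7 s6-a->s3 s6-b->s7 s7-a->s8 s7-b->s9 s8-a->s3 s8-b->s9 s9-a->s10 s9-b->s0 s10-a->s3 s10-b->s0

Build one automaton per condition and run them in lockstep. The first has 3 states tracking partial matches of the forbidden pattern `aa`; the second has 5 states tracking the count of `b`s modulo 5. A product state is a pair (one from each), accepting exactly when both do. Equivalent product states are then merged.
With 11 states:
          a    b  
>  s0     s1   s2 
   s1     s3   s2 
 * s2     s4   s5 
   s3     s3   s3 
 * s4     s3   s5 
   s5     s6   s7 
   s6     s3   s7 
   s7     s8   s9 
   s8     s3   s9 
   s9    s10   s0 
   s10    s3   s0 
(> = start, * = accepting)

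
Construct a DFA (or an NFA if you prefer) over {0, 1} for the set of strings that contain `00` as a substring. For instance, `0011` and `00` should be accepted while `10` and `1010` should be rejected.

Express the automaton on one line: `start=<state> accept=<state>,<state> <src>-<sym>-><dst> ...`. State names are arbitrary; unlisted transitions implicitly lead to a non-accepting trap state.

States q0..q1 record the length of the longest prefix of `00` that matches the current input suffix. Reaching q2 means `00` has been seen, and we stay there forever. Accept from q2.
A 3-state machine:
        0   1  
>  q0   q1  q0 
   q1   q2  q0 
 * q2   q2  q2 
(> = start, * = accepting)

start=q0 accept=q2 q0-0->q1 q0-1->q0 q1-0->q2 q1-1->q0 q2-0->q2 q2-1->q2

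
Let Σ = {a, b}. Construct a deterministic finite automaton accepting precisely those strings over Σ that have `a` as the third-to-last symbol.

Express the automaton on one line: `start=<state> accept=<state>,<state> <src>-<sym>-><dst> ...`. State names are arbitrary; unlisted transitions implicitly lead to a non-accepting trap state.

Because acceptance depends on a position counted from the end, the machine has to buffer the most recent 3 symbols. Make each state the string of the last up-to-3 symbols read; on input `x` shift the window left and append `x`. Accept when the buffered window has length 3 and begins with `a`.
15 states suffice.
          a    b  
>  q0     q1   q2 
   q1     q3   q4 
   q2     q5   q6 
   q3     q7   q8 
   q4     q9  q10 
   q5    q11  q12 
   q6    q13  q14 
 * q7     q7   q8 
 * q8     q9  q10 
 * q9    q11  q12 
 * q10   q13  q14 
   q11    q7   q8 
   q12    q9  q10 
   q13   q11  q12 
   q14   q13  q14 
(> = start, * = accepting)

start=q0 accept=q7,q8,q9,q10 q0-a->q1 q0-b->q2 q1-a->q3 q1-b->q4 q2-a->q5 q2-b->q6 q3-a->q7 q3-b->q8 q4-a->q9 q4-b->q10 q5-a->q11 q5-b->q12 q6-a->q13 q6-b->q14 q7-a->q7 q7-b->q8 q8-a->q9 q8-b->q10 q9-a->q11 q9-b->q12 q10-a->q13 q10-b->q14 q11-a->q7 q11-b->q8 q12-a->q9 q12-b->q10 q13-a->q11 q13-b->q12 q14-a->q13 q14-b->q14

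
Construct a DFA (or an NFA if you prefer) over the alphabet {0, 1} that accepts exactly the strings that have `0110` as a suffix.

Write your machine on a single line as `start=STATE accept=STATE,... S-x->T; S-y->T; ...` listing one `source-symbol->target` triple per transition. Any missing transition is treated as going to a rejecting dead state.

Let each state record the length of the longest suffix of the input read so far that is also a prefix of `0110`. s1 means the last symbol is `0`; s2 means the last 2 symbols are `01`; s3 means the last 3 symbols are `011`; s4 means the last 4 symbols are `0110`. Accept only at s4, where the string currently ends in `0110`.
5 states suffice.
        0   1  
>  s0   s1  s0 
   s1   s1  s2 
   s2   s1  s3 
   s3   s4  s0 
 * s4   s1  s2 
(> = start, * = accepting)

start=s0; accept=s4; s0-0->s1; s0-1->s0; s1-0->s1; s1-1->s2; s2-0->s1; s2-1->s3; s3-0->s4; s3-1->s0; s4-0->s1; s4-1->s2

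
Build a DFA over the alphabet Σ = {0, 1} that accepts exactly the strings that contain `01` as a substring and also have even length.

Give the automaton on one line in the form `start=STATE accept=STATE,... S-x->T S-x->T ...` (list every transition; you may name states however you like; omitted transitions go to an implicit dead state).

Build one automaton per condition and run them in lockstep. One (3 states) tracks whether and how much of `01` has been seen; the other (2 states) tracks the input length modulo 2. Each combined state is a pair, one component from each; accept when both components accept.
        0   1  
>  q0   q1  q2 
   q1   q3  q4 
   q2   q3  q0 
   q3   q1  q5 
 * q4   q5  q5 
   q5   q4  q4 
(> = start, * = accepting)

start=q0 accept=q4 q0-0->q1 q0-1->q2 q1-0->q3 q1-1->q4 q2-0->q3 q2-1->q0 q3-0->q1 q3-1->q5 q4-0->q5 q4-1->q5 q5-0->q4 q5-1->q4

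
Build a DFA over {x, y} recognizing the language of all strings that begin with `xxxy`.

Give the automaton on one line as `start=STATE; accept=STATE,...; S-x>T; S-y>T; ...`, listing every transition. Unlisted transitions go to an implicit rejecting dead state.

Walk along `xxxy` while the input agrees: from A take `x` to B, and so on. Any deviation drops to the rejecting sink F. Once E is reached the prefix is confirmed and every continuation is accepted.
With 6 states:
       x  y 
>  A   B  F 
   B   C  F 
   C   D  F 
   D   F  E 
 * E   E  E 
   F   F  F 
(> = start, * = accepting)

start=A; accept=E; A-x>B; A-y>F; B-x>C; B-y>F; C-x>D; C-y>F; D-x>F; D-y>E; E-x>E; E-y>E; F-x>F; F-y>F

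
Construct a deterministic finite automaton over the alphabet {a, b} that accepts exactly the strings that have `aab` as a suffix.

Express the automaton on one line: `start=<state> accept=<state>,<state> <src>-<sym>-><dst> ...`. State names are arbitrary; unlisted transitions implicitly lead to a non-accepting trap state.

start=q0 accept=q3 q0-a->q1 q0-b->q0 q1-a->q2 q1-b->q0 q2-a->q2 q2-b->q3 q3-a->q1 q3-b->q0

Let each state record the length of the longest suffix of the input read so far that is also a prefix of `aab`. q1 means the last symbol is `a`; q2 means the last 2 symbols are `aa`; q3 means the last 3 symbols are `aab`. Accept only at q3, where the string currently ends in `aab`.
4 states suffice.
        a   b  
>  q0   q1  q0 
   q1   q2  q0 
   q2   q2  q3 
 * q3   q1  q0 
(> = start, * = accepting)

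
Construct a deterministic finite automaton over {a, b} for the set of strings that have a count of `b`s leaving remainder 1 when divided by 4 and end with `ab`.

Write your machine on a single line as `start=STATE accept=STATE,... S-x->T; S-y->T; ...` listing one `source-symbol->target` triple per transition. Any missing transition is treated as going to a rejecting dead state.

start=q0; accept=q3; q0-a->q1; q0-b->q2; q1-a->q1; q1-b->q3; q2-a->q2; q2-b->q4; q3-a->q2; q3-b->q4; q4-a->q4; q4-b->q5; q5-a->q5; q5-b->q0

Build one automaton per condition and run them in lockstep. The first has 4 states tracking the count of `b`s modulo 4; the second has 3 states tracking how much of the suffix `ab` has currently been matched. A product state is a pair (one from each), accepting exactly when both do. Equivalent product states are then merged.
        a   b  
>  q0   q1  q2 
   q1   q1  q3 
   q2   q2  q4 
 * q3   q2  q4 
   q4   q4  q5 
   q5   q5  q0 
(> = start, * = accepting)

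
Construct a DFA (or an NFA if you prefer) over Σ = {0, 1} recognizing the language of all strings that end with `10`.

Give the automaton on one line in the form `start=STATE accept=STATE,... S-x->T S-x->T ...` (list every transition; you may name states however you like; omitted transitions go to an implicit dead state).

start=q0 accept=q2 q0-0->q0 q0-1->q1 q1-0->q2 q1-1->q1 q2-0->q0 q2-1->q1

Remember how much of `10` the current input suffix matches. State q0 means no match yet; q1 means the last symbol is `1`; q2 means the last 2 symbols are `10`. Only q2 accepts. On a mismatch, fall back to the longest proper suffix that is still a prefix of `10`.
        0   1  
>  q0   q0  q1 
   q1   q2  q1 
 * q2   q0  q1 
(> = start, * = accepting)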